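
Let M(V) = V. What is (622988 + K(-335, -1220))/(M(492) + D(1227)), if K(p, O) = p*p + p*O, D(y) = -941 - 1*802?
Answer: -1143913/1251 ≈ -914.40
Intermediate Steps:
D(y) = -1743 (D(y) = -941 - 802 = -1743)
K(p, O) = p² + O*p
(622988 + K(-335, -1220))/(M(492) + D(1227)) = (622988 - 335*(-1220 - 335))/(492 - 1743) = (622988 - 335*(-1555))/(-1251) = (622988 + 520925)*(-1/1251) = 1143913*(-1/1251) = -1143913/1251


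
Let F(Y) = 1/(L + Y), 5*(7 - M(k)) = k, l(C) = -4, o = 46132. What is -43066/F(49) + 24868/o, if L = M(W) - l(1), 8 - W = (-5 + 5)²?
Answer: -145030580891/57665 ≈ -2.5151e+6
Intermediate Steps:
W = 8 (W = 8 - (-5 + 5)² = 8 - 1*0² = 8 - 1*0 = 8 + 0 = 8)
M(k) = 7 - k/5
L = 47/5 (L = (7 - ⅕*8) - 1*(-4) = (7 - 8/5) + 4 = 27/5 + 4 = 47/5 ≈ 9.4000)
F(Y) = 1/(47/5 + Y)
-43066/F(49) + 24868/o = -43066/(5/(47 + 5*49)) + 24868/46132 = -43066/(5/(47 + 245)) + 24868*(1/46132) = -43066/(5/292) + 6217/11533 = -43066/(5*(1/292)) + 6217/11533 = -43066/5/292 + 6217/11533 = -43066*292/5 + 6217/11533 = -12575272/5 + 6217/11533 = -145030580891/57665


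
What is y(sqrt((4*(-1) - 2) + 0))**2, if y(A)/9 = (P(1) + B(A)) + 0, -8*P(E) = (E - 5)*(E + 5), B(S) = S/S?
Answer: 1296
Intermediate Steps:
B(S) = 1
P(E) = -(-5 + E)*(5 + E)/8 (P(E) = -(E - 5)*(E + 5)/8 = -(-5 + E)*(5 + E)/8)
y(A) = 36 (y(A) = 9*(((25/8 - 1/8*1**2) + 1) + 0) = 9*(((25/8 - 1/8*1) + 1) + 0) = 9*(((25/8 - 1/8) + 1) + 0) = 9*((3 + 1) + 0) = 9*(4 + 0) = 9*4 = 36)
y(sqrt((4*(-1) - 2) + 0))**2 = 36**2 = 1296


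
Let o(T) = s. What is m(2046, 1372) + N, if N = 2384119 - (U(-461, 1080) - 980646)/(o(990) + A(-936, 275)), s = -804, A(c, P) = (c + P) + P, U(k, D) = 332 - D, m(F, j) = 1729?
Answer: 1419088863/595 ≈ 2.3850e+6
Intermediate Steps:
A(c, P) = c + 2*P (A(c, P) = (P + c) + P = c + 2*P)
o(T) = -804
N = 1418060108/595 (N = 2384119 - ((332 - 1*1080) - 980646)/(-804 + (-936 + 2*275)) = 2384119 - ((332 - 1080) - 980646)/(-804 + (-936 + 550)) = 2384119 - (-748 - 980646)/(-804 - 386) = 2384119 - (-981394)/(-1190) = 2384119 - (-981394)*(-1)/1190 = 2384119 - 1*490697/595 = 2384119 - 490697/595 = 1418060108/595 ≈ 2.3833e+6)
m(2046, 1372) + N = 1729 + 1418060108/595 = 1419088863/595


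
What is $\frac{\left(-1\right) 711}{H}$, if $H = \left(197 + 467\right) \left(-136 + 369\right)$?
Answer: $- \frac{711}{154712} \approx -0.0045956$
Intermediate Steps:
$H = 154712$ ($H = 664 \cdot 233 = 154712$)
$\frac{\left(-1\right) 711}{H} = \frac{\left(-1\right) 711}{154712} = \left(-711\right) \frac{1}{154712} = - \frac{711}{154712}$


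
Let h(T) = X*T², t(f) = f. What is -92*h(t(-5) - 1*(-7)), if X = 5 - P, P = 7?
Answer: 736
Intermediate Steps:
X = -2 (X = 5 - 1*7 = 5 - 7 = -2)
h(T) = -2*T²
-92*h(t(-5) - 1*(-7)) = -(-184)*(-5 - 1*(-7))² = -(-184)*(-5 + 7)² = -(-184)*2² = -(-184)*4 = -92*(-8) = 736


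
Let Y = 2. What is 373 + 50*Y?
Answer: 473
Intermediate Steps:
373 + 50*Y = 373 + 50*2 = 373 + 100 = 473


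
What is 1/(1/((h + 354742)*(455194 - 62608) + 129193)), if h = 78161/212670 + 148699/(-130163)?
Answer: 642524071891080039178/4613627535 ≈ 1.3927e+11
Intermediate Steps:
h = -21450146087/27681765210 (h = 78161*(1/212670) + 148699*(-1/130163) = 78161/212670 - 148699/130163 = -21450146087/27681765210 ≈ -0.77488)
1/(1/((h + 354742)*(455194 - 62608) + 129193)) = 1/(1/((-21450146087/27681765210 + 354742)*(455194 - 62608) + 129193)) = 1/(1/((9819863303979733/27681765210)*392586 + 129193)) = 1/(1/(642523475842697909923/4613627535 + 129193)) = 1/(1/(642524071891080039178/4613627535)) = 1/(4613627535/642524071891080039178) = 642524071891080039178/4613627535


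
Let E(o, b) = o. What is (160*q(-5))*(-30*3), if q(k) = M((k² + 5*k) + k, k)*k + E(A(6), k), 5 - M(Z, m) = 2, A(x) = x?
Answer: 129600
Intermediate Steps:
M(Z, m) = 3 (M(Z, m) = 5 - 1*2 = 5 - 2 = 3)
q(k) = 6 + 3*k (q(k) = 3*k + 6 = 6 + 3*k)
(160*q(-5))*(-30*3) = (160*(6 + 3*(-5)))*(-30*3) = (160*(6 - 15))*(-90) = (160*(-9))*(-90) = -1440*(-90) = 129600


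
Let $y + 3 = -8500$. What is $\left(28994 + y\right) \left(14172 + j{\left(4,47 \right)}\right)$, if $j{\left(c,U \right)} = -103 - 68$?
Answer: $286894491$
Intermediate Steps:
$j{\left(c,U \right)} = -171$ ($j{\left(c,U \right)} = -103 - 68 = -171$)
$y = -8503$ ($y = -3 - 8500 = -8503$)
$\left(28994 + y\right) \left(14172 + j{\left(4,47 \right)}\right) = \left(28994 - 8503\right) \left(14172 - 171\right) = 20491 \cdot 14001 = 286894491$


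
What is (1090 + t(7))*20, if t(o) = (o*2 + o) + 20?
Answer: 22620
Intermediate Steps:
t(o) = 20 + 3*o (t(o) = (2*o + o) + 20 = 3*o + 20 = 20 + 3*o)
(1090 + t(7))*20 = (1090 + (20 + 3*7))*20 = (1090 + (20 + 21))*20 = (1090 + 41)*20 = 1131*20 = 22620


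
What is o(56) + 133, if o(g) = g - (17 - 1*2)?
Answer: 174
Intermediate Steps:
o(g) = -15 + g (o(g) = g - (17 - 2) = g - 1*15 = g - 15 = -15 + g)
o(56) + 133 = (-15 + 56) + 133 = 41 + 133 = 174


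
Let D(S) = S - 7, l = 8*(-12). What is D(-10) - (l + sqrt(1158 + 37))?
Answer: 79 - sqrt(1195) ≈ 44.431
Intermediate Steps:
l = -96
D(S) = -7 + S
D(-10) - (l + sqrt(1158 + 37)) = (-7 - 10) - (-96 + sqrt(1158 + 37)) = -17 - (-96 + sqrt(1195)) = -17 + (96 - sqrt(1195)) = 79 - sqrt(1195)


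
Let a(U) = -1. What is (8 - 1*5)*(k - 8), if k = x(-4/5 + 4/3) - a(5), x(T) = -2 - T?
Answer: -143/5 ≈ -28.600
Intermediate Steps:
k = -23/15 (k = (-2 - (-4/5 + 4/3)) - 1*(-1) = (-2 - (-4*⅕ + 4*(⅓))) + 1 = (-2 - (-⅘ + 4/3)) + 1 = (-2 - 1*8/15) + 1 = (-2 - 8/15) + 1 = -38/15 + 1 = -23/15 ≈ -1.5333)
(8 - 1*5)*(k - 8) = (8 - 1*5)*(-23/15 - 8) = (8 - 5)*(-143/15) = 3*(-143/15) = -143/5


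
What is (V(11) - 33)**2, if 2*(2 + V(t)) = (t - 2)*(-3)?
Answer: 9409/4 ≈ 2352.3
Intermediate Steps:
V(t) = 1 - 3*t/2 (V(t) = -2 + ((t - 2)*(-3))/2 = -2 + ((-2 + t)*(-3))/2 = -2 + (6 - 3*t)/2 = -2 + (3 - 3*t/2) = 1 - 3*t/2)
(V(11) - 33)**2 = ((1 - 3/2*11) - 33)**2 = ((1 - 33/2) - 33)**2 = (-31/2 - 33)**2 = (-97/2)**2 = 9409/4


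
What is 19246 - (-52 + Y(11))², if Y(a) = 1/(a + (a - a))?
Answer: 2002725/121 ≈ 16551.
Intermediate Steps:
Y(a) = 1/a (Y(a) = 1/(a + 0) = 1/a)
19246 - (-52 + Y(11))² = 19246 - (-52 + 1/11)² = 19246 - (-571/11)² = 19246 - 1*326041/121 = 19246 - 326041/121 = 2002725/121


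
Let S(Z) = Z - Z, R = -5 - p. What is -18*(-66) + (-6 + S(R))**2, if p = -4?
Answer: 1224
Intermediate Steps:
R = -1 (R = -5 - 1*(-4) = -5 + 4 = -1)
S(Z) = 0
-18*(-66) + (-6 + S(R))**2 = -18*(-66) + (-6 + 0)**2 = 1188 + (-6)**2 = 1188 + 36 = 1224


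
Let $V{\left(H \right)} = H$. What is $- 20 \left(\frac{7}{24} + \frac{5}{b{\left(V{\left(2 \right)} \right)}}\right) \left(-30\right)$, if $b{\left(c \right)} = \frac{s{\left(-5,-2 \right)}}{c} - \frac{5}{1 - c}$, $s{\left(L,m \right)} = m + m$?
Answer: $1175$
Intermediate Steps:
$s{\left(L,m \right)} = 2 m$
$b{\left(c \right)} = - \frac{5}{1 - c} - \frac{4}{c}$ ($b{\left(c \right)} = \frac{2 \left(-2\right)}{c} - \frac{5}{1 - c} = - \frac{4}{c} - \frac{5}{1 - c} = - \frac{5}{1 - c} - \frac{4}{c}$)
$- 20 \left(\frac{7}{24} + \frac{5}{b{\left(V{\left(2 \right)} \right)}}\right) \left(-30\right) = - 20 \left(\frac{7}{24} + \frac{5}{\frac{1}{2} \frac{1}{-1 + 2} \left(4 + 2\right)}\right) \left(-30\right) = - 20 \left(7 \cdot \frac{1}{24} + \frac{5}{\frac{1}{2} \cdot 1^{-1} \cdot 6}\right) \left(-30\right) = - 20 \left(\frac{7}{24} + \frac{5}{\frac{1}{2} \cdot 1 \cdot 6}\right) \left(-30\right) = - 20 \left(\frac{7}{24} + \frac{5}{3}\right) \left(-30\right) = \left(-20\right) \frac{47}{24} \left(-30\right) = \left(- \frac{235}{6}\right) \left(-30\right) = 1175$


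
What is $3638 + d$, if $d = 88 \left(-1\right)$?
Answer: $3550$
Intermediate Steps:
$d = -88$
$3638 + d = 3638 - 88 = 3550$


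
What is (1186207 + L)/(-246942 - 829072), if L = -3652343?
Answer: 1233068/538007 ≈ 2.2919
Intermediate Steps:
(1186207 + L)/(-246942 - 829072) = (1186207 - 3652343)/(-246942 - 829072) = -2466136/(-1076014) = -2466136*(-1/1076014) = 1233068/538007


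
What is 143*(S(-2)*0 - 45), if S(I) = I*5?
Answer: -6435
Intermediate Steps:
S(I) = 5*I
143*(S(-2)*0 - 45) = 143*((5*(-2))*0 - 45) = 143*(-10*0 - 45) = 143*(0 - 45) = 143*(-45) = -6435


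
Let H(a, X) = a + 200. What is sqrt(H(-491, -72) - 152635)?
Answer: I*sqrt(152926) ≈ 391.06*I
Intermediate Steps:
H(a, X) = 200 + a
sqrt(H(-491, -72) - 152635) = sqrt((200 - 491) - 152635) = sqrt(-291 - 152635) = sqrt(-152926) = I*sqrt(152926)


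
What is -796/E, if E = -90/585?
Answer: 5174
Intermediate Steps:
E = -2/13 (E = -90*1/585 = -2/13 ≈ -0.15385)
-796/E = -796/(-2/13) = -796*(-13/2) = 5174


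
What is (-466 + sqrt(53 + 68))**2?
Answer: 207025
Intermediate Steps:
(-466 + sqrt(53 + 68))**2 = (-466 + sqrt(121))**2 = (-466 + 11)**2 = (-455)**2 = 207025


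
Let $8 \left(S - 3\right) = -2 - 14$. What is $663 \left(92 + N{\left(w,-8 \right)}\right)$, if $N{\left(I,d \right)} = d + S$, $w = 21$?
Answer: $56355$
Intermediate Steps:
$S = 1$ ($S = 3 + \frac{-2 - 14}{8} = 3 + \frac{1}{8} \left(-16\right) = 3 - 2 = 1$)
$N{\left(I,d \right)} = 1 + d$ ($N{\left(I,d \right)} = d + 1 = 1 + d$)
$663 \left(92 + N{\left(w,-8 \right)}\right) = 663 \left(92 + \left(1 - 8\right)\right) = 663 \left(92 - 7\right) = 663 \cdot 85 = 56355$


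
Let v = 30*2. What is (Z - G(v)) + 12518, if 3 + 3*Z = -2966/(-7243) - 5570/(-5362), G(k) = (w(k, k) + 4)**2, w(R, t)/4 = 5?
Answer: 695656440110/58255449 ≈ 11941.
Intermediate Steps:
w(R, t) = 20 (w(R, t) = 4*5 = 20)
v = 60
G(k) = 576 (G(k) = (20 + 4)**2 = 24**2 = 576)
Z = -30131848/58255449 (Z = -1 + (-2966/(-7243) - 5570/(-5362))/3 = -1 + (-2966*(-1/7243) - 5570*(-1/5362))/3 = -1 + (2966/7243 + 2785/2681)/3 = -1 + (1/3)*(28123601/19418483) = -1 + 28123601/58255449 = -30131848/58255449 ≈ -0.51724)
(Z - G(v)) + 12518 = (-30131848/58255449 - 1*576) + 12518 = (-30131848/58255449 - 576) + 12518 = -33585270472/58255449 + 12518 = 695656440110/58255449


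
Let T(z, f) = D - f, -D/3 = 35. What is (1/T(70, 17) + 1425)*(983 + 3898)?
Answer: 848556969/122 ≈ 6.9554e+6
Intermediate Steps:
D = -105 (D = -3*35 = -105)
T(z, f) = -105 - f
(1/T(70, 17) + 1425)*(983 + 3898) = (1/(-105 - 1*17) + 1425)*(983 + 3898) = (1/(-105 - 17) + 1425)*4881 = (1/(-122) + 1425)*4881 = (-1/122 + 1425)*4881 = (173849/122)*4881 = 848556969/122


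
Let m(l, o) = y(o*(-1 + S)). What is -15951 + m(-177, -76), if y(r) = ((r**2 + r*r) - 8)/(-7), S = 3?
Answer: -22551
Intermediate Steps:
y(r) = 8/7 - 2*r**2/7 (y(r) = ((r**2 + r**2) - 8)*(-1/7) = (2*r**2 - 8)*(-1/7) = (-8 + 2*r**2)*(-1/7) = 8/7 - 2*r**2/7)
m(l, o) = 8/7 - 8*o**2/7 (m(l, o) = 8/7 - 2*o**2*(-1 + 3)**2/7 = 8/7 - 2*4*o**2/7 = 8/7 - 8*o**2/7)
-15951 + m(-177, -76) = -15951 + (8/7 - 8/7*(-76)**2) = -15951 + (8/7 - 8/7*5776) = -15951 + (8/7 - 46208/7) = -15951 - 6600 = -22551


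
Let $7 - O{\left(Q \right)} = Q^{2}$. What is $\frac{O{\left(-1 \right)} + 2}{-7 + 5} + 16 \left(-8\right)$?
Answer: $-132$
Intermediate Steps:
$O{\left(Q \right)} = 7 - Q^{2}$
$\frac{O{\left(-1 \right)} + 2}{-7 + 5} + 16 \left(-8\right) = \frac{\left(7 - \left(-1\right)^{2}\right) + 2}{-7 + 5} + 16 \left(-8\right) = \frac{\left(7 - 1\right) + 2}{-2} - 128 = \left(\left(7 - 1\right) + 2\right) \left(- \frac{1}{2}\right) - 128 = \left(6 + 2\right) \left(- \frac{1}{2}\right) - 128 = 8 \left(- \frac{1}{2}\right) - 128 = -4 - 128 = -132$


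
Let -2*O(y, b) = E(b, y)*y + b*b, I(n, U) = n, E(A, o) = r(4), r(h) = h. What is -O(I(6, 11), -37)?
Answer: 1393/2 ≈ 696.50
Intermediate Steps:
E(A, o) = 4
O(y, b) = -2*y - b**2/2 (O(y, b) = -(4*y + b*b)/2 = -(4*y + b**2)/2 = -(b**2 + 4*y)/2 = -2*y - b**2/2)
-O(I(6, 11), -37) = -(-2*6 - 1/2*(-37)**2) = -(-12 - 1/2*1369) = -(-12 - 1369/2) = -1*(-1393/2) = 1393/2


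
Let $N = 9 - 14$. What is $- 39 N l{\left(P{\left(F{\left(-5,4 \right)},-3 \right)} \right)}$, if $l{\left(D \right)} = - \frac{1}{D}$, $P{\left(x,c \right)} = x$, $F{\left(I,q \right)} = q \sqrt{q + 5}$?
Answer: $- \frac{65}{4} \approx -16.25$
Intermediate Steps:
$F{\left(I,q \right)} = q \sqrt{5 + q}$
$N = -5$ ($N = 9 - 14 = -5$)
$- 39 N l{\left(P{\left(F{\left(-5,4 \right)},-3 \right)} \right)} = \left(-39\right) \left(-5\right) \left(- \frac{1}{4 \sqrt{5 + 4}}\right) = 195 \left(- \frac{1}{4 \sqrt{9}}\right) = 195 \left(- \frac{1}{4 \cdot 3}\right) = 195 \left(- \frac{1}{12}\right) = - \frac{65}{4}$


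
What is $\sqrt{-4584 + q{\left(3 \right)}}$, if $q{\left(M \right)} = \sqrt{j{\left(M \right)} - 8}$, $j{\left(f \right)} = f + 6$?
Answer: $i \sqrt{4583} \approx 67.698 i$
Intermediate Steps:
$j{\left(f \right)} = 6 + f$
$q{\left(M \right)} = \sqrt{-2 + M}$ ($q{\left(M \right)} = \sqrt{\left(6 + M\right) - 8} = \sqrt{-2 + M}$)
$\sqrt{-4584 + q{\left(3 \right)}} = \sqrt{-4584 + \sqrt{-2 + 3}} = \sqrt{-4584 + \sqrt{1}} = \sqrt{-4584 + 1} = \sqrt{-4583} = i \sqrt{4583}$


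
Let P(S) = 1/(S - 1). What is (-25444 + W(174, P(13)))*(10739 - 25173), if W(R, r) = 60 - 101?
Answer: 367850490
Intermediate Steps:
P(S) = 1/(-1 + S)
W(R, r) = -41
(-25444 + W(174, P(13)))*(10739 - 25173) = (-25444 - 41)*(10739 - 25173) = -25485*(-14434) = 367850490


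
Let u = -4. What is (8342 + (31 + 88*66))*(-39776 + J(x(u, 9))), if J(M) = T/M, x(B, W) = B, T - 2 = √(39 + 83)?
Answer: -1128141093/2 - 14181*√122/4 ≈ -5.6411e+8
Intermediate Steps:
T = 2 + √122 (T = 2 + √(39 + 83) = 2 + √122 ≈ 13.045)
J(M) = (2 + √122)/M
(8342 + (31 + 88*66))*(-39776 + J(x(u, 9))) = (8342 + (31 + 88*66))*(-39776 + (2 + √122)/(-4)) = (8342 + (31 + 5808))*(-39776 - (2 + √122)/4) = (8342 + 5839)*(-39776 + (-½ - √122/4)) = 14181*(-79553/2 - √122/4) = -1128141093/2 - 14181*√122/4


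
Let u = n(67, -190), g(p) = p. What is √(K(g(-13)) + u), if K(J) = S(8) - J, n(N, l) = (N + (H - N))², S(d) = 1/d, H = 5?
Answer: √610/4 ≈ 6.1745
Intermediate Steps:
n(N, l) = 25 (n(N, l) = (N + (5 - N))² = 5² = 25)
u = 25
K(J) = ⅛ - J (K(J) = 1/8 - J = ⅛ - J)
√(K(g(-13)) + u) = √((⅛ - 1*(-13)) + 25) = √((⅛ + 13) + 25) = √(105/8 + 25) = √(305/8) = √610/4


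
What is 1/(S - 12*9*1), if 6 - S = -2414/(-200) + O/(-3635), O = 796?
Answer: -72700/8276969 ≈ -0.0087834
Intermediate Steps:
S = -425369/72700 (S = 6 - (-2414/(-200) + 796/(-3635)) = 6 - (-2414*(-1/200) + 796*(-1/3635)) = 6 - (1207/100 - 796/3635) = 6 - 1*861569/72700 = 6 - 861569/72700 = -425369/72700 ≈ -5.8510)
1/(S - 12*9*1) = 1/(-425369/72700 - 12*9*1) = 1/(-425369/72700 - 108*1) = 1/(-425369/72700 - 108) = 1/(-8276969/72700) = -72700/8276969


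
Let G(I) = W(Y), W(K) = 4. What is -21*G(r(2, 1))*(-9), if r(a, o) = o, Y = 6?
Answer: 756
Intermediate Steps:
G(I) = 4
-21*G(r(2, 1))*(-9) = -21*4*(-9) = -84*(-9) = 756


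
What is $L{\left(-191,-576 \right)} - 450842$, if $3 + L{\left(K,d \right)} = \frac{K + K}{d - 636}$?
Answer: $- \frac{273211879}{606} \approx -4.5084 \cdot 10^{5}$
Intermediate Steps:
$L{\left(K,d \right)} = -3 + \frac{2 K}{-636 + d}$ ($L{\left(K,d \right)} = -3 + \frac{K + K}{d - 636} = -3 + \frac{2 K}{-636 + d}$)
$L{\left(-191,-576 \right)} - 450842 = \frac{1908 - -1728 + 2 \left(-191\right)}{-636 - 576} - 450842 = \frac{1908 + 1728 - 382}{-1212} - 450842 = \left(- \frac{1}{1212}\right) 3254 - 450842 = - \frac{1627}{606} - 450842 = - \frac{273211879}{606}$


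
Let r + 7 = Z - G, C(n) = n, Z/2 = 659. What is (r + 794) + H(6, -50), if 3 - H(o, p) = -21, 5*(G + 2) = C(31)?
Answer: 10624/5 ≈ 2124.8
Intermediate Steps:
Z = 1318 (Z = 2*659 = 1318)
G = 21/5 (G = -2 + (⅕)*31 = -2 + 31/5 = 21/5 ≈ 4.2000)
H(o, p) = 24 (H(o, p) = 3 - 1*(-21) = 3 + 21 = 24)
r = 6534/5 (r = -7 + (1318 - 1*21/5) = -7 + (1318 - 21/5) = -7 + 6569/5 = 6534/5 ≈ 1306.8)
(r + 794) + H(6, -50) = (6534/5 + 794) + 24 = 10504/5 + 24 = 10624/5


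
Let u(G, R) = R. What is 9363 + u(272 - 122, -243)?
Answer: 9120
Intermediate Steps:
9363 + u(272 - 122, -243) = 9363 - 243 = 9120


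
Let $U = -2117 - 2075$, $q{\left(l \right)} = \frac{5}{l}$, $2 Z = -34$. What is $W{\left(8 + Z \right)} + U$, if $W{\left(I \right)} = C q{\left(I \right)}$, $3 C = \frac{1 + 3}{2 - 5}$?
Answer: $- \frac{339532}{81} \approx -4191.8$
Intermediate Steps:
$Z = -17$ ($Z = \frac{1}{2} \left(-34\right) = -17$)
$C = - \frac{4}{9}$ ($C = \frac{\left(1 + 3\right) \frac{1}{2 - 5}}{3} = \frac{4 \frac{1}{-3}}{3} = \frac{4 \left(- \frac{1}{3}\right)}{3} = \frac{1}{3} \left(- \frac{4}{3}\right) = - \frac{4}{9} \approx -0.44444$)
$W{\left(I \right)} = - \frac{20}{9 I}$ ($W{\left(I \right)} = - \frac{4 \frac{5}{I}}{9} = - \frac{20}{9 I}$)
$U = -4192$ ($U = -2117 - 2075 = -4192$)
$W{\left(8 + Z \right)} + U = - \frac{20}{9 \left(8 - 17\right)} - 4192 = - \frac{20}{9 \left(-9\right)} - 4192 = \left(- \frac{20}{9}\right) \left(- \frac{1}{9}\right) - 4192 = \frac{20}{81} - 4192 = - \frac{339532}{81}$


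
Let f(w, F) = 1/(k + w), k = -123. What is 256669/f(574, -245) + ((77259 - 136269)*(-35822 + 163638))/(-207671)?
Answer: 24047063684609/207671 ≈ 1.1579e+8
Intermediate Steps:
f(w, F) = 1/(-123 + w)
256669/f(574, -245) + ((77259 - 136269)*(-35822 + 163638))/(-207671) = 256669/(1/(-123 + 574)) + ((77259 - 136269)*(-35822 + 163638))/(-207671) = 256669/(1/451) - 59010*127816*(-1/207671) = 256669/(1/451) - 7542422160*(-1/207671) = 256669*451 + 7542422160/207671 = 115757719 + 7542422160/207671 = 24047063684609/207671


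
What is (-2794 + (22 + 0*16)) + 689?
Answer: -2083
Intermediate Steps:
(-2794 + (22 + 0*16)) + 689 = (-2794 + (22 + 0)) + 689 = (-2794 + 22) + 689 = -2772 + 689 = -2083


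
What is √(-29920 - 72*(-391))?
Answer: 2*I*√442 ≈ 42.048*I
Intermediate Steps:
√(-29920 - 72*(-391)) = √(-29920 + 28152) = √(-1768) = 2*I*√442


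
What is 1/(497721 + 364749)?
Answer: 1/862470 ≈ 1.1595e-6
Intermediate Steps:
1/(497721 + 364749) = 1/862470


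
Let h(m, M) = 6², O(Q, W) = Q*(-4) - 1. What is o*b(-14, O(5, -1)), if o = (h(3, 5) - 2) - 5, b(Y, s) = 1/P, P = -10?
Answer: -29/10 ≈ -2.9000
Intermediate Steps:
O(Q, W) = -1 - 4*Q (O(Q, W) = -4*Q - 1 = -1 - 4*Q)
b(Y, s) = -⅒ (b(Y, s) = 1/(-10) = -⅒)
h(m, M) = 36
o = 29 (o = (36 - 2) - 5 = 34 - 5 = 29)
o*b(-14, O(5, -1)) = 29*(-⅒) = -29/10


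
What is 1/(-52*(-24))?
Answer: 1/1248 ≈ 0.00080128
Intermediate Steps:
1/(-52*(-24)) = 1/1248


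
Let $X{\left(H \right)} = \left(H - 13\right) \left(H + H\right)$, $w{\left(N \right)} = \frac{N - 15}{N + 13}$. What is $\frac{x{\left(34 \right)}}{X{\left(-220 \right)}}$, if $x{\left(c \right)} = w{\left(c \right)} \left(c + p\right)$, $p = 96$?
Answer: $\frac{247}{481844} \approx 0.00051261$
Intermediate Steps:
$w{\left(N \right)} = \frac{-15 + N}{13 + N}$
$x{\left(c \right)} = \frac{\left(-15 + c\right) \left(96 + c\right)}{13 + c}$ ($x{\left(c \right)} = \frac{-15 + c}{13 + c} \left(c + 96\right) = \frac{-15 + c}{13 + c} \left(96 + c\right) = \frac{\left(-15 + c\right) \left(96 + c\right)}{13 + c}$)
$X{\left(H \right)} = 2 H \left(-13 + H\right)$ ($X{\left(H \right)} = \left(-13 + H\right) 2 H = 2 H \left(-13 + H\right)$)
$\frac{x{\left(34 \right)}}{X{\left(-220 \right)}} = \frac{\frac{1}{13 + 34} \left(-15 + 34\right) \left(96 + 34\right)}{2 \left(-220\right) \left(-13 - 220\right)} = \frac{\frac{1}{47} \cdot 19 \cdot 130}{2 \left(-220\right) \left(-233\right)} = \frac{\frac{1}{47} \cdot 19 \cdot 130}{102520} = \frac{2470}{47} \cdot \frac{1}{102520} = \frac{247}{481844}$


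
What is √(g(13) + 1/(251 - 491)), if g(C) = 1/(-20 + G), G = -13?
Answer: I*√15015/660 ≈ 0.18566*I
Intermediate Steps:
g(C) = -1/33 (g(C) = 1/(-20 - 13) = 1/(-33) = -1/33)
√(g(13) + 1/(251 - 491)) = √(-1/33 + 1/(251 - 491)) = √(-1/33 + 1/(-240)) = √(-1/33 - 1/240) = √(-91/2640) = I*√15015/660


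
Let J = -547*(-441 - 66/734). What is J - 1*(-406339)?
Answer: 237674773/367 ≈ 6.4762e+5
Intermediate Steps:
J = 88548360/367 (J = -547*(-441 - 66*1/734) = -547*(-441 - 33/367) = -547*(-161880/367) = 88548360/367 ≈ 2.4128e+5)
J - 1*(-406339) = 88548360/367 - 1*(-406339) = 88548360/367 + 406339 = 237674773/367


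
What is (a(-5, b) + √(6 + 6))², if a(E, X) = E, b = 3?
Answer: 37 - 20*√3 ≈ 2.3590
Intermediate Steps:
(a(-5, b) + √(6 + 6))² = (-5 + √(6 + 6))² = (-5 + √12)² = (-5 + 2*√3)²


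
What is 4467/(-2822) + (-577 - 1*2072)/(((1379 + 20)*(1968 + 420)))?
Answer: -2488480447/1571295244 ≈ -1.5837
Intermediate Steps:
4467/(-2822) + (-577 - 1*2072)/(((1379 + 20)*(1968 + 420))) = 4467*(-1/2822) + (-577 - 2072)/((1399*2388)) = -4467/2822 - 2649/3340812 = -4467/2822 - 2649*1/3340812 = -4467/2822 - 883/1113604 = -2488480447/1571295244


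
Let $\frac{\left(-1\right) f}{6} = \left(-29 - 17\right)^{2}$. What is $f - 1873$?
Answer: $-14569$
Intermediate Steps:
$f = -12696$ ($f = - 6 \left(-29 - 17\right)^{2} = - 6 \left(-46\right)^{2} = \left(-6\right) 2116 = -12696$)
$f - 1873 = -12696 - 1873 = -14569$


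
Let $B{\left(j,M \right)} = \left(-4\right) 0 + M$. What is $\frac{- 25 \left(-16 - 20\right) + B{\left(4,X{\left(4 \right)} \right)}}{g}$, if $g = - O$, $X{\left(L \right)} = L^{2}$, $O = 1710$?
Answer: $- \frac{458}{855} \approx -0.53567$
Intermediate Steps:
$B{\left(j,M \right)} = M$ ($B{\left(j,M \right)} = 0 + M = M$)
$g = -1710$ ($g = \left(-1\right) 1710 = -1710$)
$\frac{- 25 \left(-16 - 20\right) + B{\left(4,X{\left(4 \right)} \right)}}{g} = \frac{- 25 \left(-16 - 20\right) + 4^{2}}{-1710} = \left(\left(-25\right) \left(-36\right) + 16\right) \left(- \frac{1}{1710}\right) = \left(900 + 16\right) \left(- \frac{1}{1710}\right) = 916 \left(- \frac{1}{1710}\right) = - \frac{458}{855}$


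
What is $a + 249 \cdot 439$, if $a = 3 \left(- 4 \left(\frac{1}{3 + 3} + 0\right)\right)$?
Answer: $109309$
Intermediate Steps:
$a = -2$ ($a = 3 \left(- 4 \left(\frac{1}{6} + 0\right)\right) = 3 \left(\left(-4\right) \frac{1}{6}\right) = 3 \left(- \frac{2}{3}\right) = -2$)
$a + 249 \cdot 439 = -2 + 249 \cdot 439 = -2 + 109311 = 109309$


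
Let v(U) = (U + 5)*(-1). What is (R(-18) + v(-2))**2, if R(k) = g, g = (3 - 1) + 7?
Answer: 36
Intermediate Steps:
g = 9 (g = 2 + 7 = 9)
R(k) = 9
v(U) = -5 - U (v(U) = (5 + U)*(-1) = -5 - U)
(R(-18) + v(-2))**2 = (9 + (-5 - 1*(-2)))**2 = (9 + (-5 + 2))**2 = (9 - 3)**2 = 6**2 = 36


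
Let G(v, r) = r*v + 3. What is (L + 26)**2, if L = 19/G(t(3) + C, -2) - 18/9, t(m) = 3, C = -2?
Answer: 1849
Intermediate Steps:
G(v, r) = 3 + r*v
L = 17 (L = 19/(3 - 2*(3 - 2)) - 18/9 = 19/(3 - 2*1) - 18*1/9 = 19/(3 - 2) - 2 = 19/1 - 2 = 19*1 - 2 = 19 - 2 = 17)
(L + 26)**2 = (17 + 26)**2 = 43**2 = 1849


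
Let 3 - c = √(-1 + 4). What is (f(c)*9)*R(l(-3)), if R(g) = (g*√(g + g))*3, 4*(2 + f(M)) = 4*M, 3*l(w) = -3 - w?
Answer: 0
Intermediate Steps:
l(w) = -1 - w/3 (l(w) = (-3 - w)/3 = -1 - w/3)
c = 3 - √3 (c = 3 - √(-1 + 4) = 3 - √3 ≈ 1.2680)
f(M) = -2 + M (f(M) = -2 + (4*M)/4 = -2 + M)
R(g) = 3*√2*g^(3/2) (R(g) = (g*√(2*g))*3 = (g*(√2*√g))*3 = (√2*g^(3/2))*3 = 3*√2*g^(3/2))
(f(c)*9)*R(l(-3)) = ((-2 + (3 - √3))*9)*(3*√2*(-1 - ⅓*(-3))^(3/2)) = ((1 - √3)*9)*(3*√2*(-1 + 1)^(3/2)) = (9 - 9*√3)*(3*√2*0^(3/2)) = (9 - 9*√3)*(3*√2*0) = (9 - 9*√3)*0 = 0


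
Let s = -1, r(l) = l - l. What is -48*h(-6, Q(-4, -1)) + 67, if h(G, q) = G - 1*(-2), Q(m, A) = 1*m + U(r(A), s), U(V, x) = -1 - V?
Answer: 259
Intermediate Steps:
r(l) = 0
Q(m, A) = -1 + m (Q(m, A) = 1*m + (-1 - 1*0) = m + (-1 + 0) = m - 1 = -1 + m)
h(G, q) = 2 + G (h(G, q) = G + 2 = 2 + G)
-48*h(-6, Q(-4, -1)) + 67 = -48*(2 - 6) + 67 = -48*(-4) + 67 = 192 + 67 = 259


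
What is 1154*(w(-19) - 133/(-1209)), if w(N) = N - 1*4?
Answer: -31935796/1209 ≈ -26415.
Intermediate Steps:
w(N) = -4 + N (w(N) = N - 4 = -4 + N)
1154*(w(-19) - 133/(-1209)) = 1154*((-4 - 19) - 133/(-1209)) = 1154*(-23 - 133*(-1/1209)) = 1154*(-23 + 133/1209) = 1154*(-27674/1209) = -31935796/1209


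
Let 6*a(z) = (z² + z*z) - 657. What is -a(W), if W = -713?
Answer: -1016081/6 ≈ -1.6935e+5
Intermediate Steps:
a(z) = -219/2 + z²/3 (a(z) = ((z² + z*z) - 657)/6 = ((z² + z²) - 657)/6 = (2*z² - 657)/6 = (-657 + 2*z²)/6 = -219/2 + z²/3)
-a(W) = -(-219/2 + (⅓)*(-713)²) = -(-219/2 + (⅓)*508369) = -(-219/2 + 508369/3) = -1*1016081/6 = -1016081/6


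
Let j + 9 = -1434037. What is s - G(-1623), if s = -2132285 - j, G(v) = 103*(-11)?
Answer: -697106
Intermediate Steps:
j = -1434046 (j = -9 - 1434037 = -1434046)
G(v) = -1133
s = -698239 (s = -2132285 - 1*(-1434046) = -2132285 + 1434046 = -698239)
s - G(-1623) = -698239 - 1*(-1133) = -698239 + 1133 = -697106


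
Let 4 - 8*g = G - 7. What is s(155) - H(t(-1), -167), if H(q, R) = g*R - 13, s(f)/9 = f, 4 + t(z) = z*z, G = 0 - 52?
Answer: 21785/8 ≈ 2723.1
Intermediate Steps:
G = -52
t(z) = -4 + z² (t(z) = -4 + z*z = -4 + z²)
g = 63/8 (g = ½ - (-52 - 7)/8 = ½ - ⅛*(-59) = ½ + 59/8 = 63/8 ≈ 7.8750)
s(f) = 9*f
H(q, R) = -13 + 63*R/8 (H(q, R) = 63*R/8 - 13 = -13 + 63*R/8)
s(155) - H(t(-1), -167) = 9*155 - (-13 + (63/8)*(-167)) = 1395 - (-13 - 10521/8) = 1395 - 1*(-10625/8) = 1395 + 10625/8 = 21785/8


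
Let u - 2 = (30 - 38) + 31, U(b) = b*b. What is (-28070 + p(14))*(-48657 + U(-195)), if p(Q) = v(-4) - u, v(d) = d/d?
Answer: 298695408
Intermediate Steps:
U(b) = b²
u = 25 (u = 2 + ((30 - 38) + 31) = 2 + (-8 + 31) = 2 + 23 = 25)
v(d) = 1
p(Q) = -24 (p(Q) = 1 - 1*25 = 1 - 25 = -24)
(-28070 + p(14))*(-48657 + U(-195)) = (-28070 - 24)*(-48657 + (-195)²) = -28094*(-48657 + 38025) = -28094*(-10632) = 298695408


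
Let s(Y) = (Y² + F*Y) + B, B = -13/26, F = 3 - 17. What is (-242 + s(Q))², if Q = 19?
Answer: 87025/4 ≈ 21756.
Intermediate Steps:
F = -14
B = -½ (B = -13*1/26 = -½ ≈ -0.50000)
s(Y) = -½ + Y² - 14*Y (s(Y) = (Y² - 14*Y) - ½ = -½ + Y² - 14*Y)
(-242 + s(Q))² = (-242 + (-½ + 19² - 14*19))² = (-242 + (-½ + 361 - 266))² = (-242 + 189/2)² = (-295/2)² = 87025/4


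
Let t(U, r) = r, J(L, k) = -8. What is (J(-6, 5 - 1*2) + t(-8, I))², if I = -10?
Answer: 324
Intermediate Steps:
(J(-6, 5 - 1*2) + t(-8, I))² = (-8 - 10)² = (-18)² = 324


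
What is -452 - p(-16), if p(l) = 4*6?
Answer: -476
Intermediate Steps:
p(l) = 24
-452 - p(-16) = -452 - 1*24 = -452 - 24 = -476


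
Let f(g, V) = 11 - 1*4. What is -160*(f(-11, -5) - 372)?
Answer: 58400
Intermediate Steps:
f(g, V) = 7 (f(g, V) = 11 - 4 = 7)
-160*(f(-11, -5) - 372) = -160*(7 - 372) = -160*(-365) = 58400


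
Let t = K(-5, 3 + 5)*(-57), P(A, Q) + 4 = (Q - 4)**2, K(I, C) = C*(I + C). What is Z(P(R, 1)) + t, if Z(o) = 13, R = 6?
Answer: -1355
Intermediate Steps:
K(I, C) = C*(C + I)
P(A, Q) = -4 + (-4 + Q)**2 (P(A, Q) = -4 + (Q - 4)**2 = -4 + (-4 + Q)**2)
t = -1368 (t = ((3 + 5)*((3 + 5) - 5))*(-57) = (8*(8 - 5))*(-57) = (8*3)*(-57) = 24*(-57) = -1368)
Z(P(R, 1)) + t = 13 - 1368 = -1355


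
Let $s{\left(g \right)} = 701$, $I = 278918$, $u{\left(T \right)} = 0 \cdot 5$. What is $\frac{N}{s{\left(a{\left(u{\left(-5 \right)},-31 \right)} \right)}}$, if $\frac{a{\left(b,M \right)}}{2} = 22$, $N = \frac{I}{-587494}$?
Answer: $- \frac{139459}{205916647} \approx -0.00067726$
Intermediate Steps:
$u{\left(T \right)} = 0$
$N = - \frac{139459}{293747}$ ($N = \frac{278918}{-587494} = 278918 \left(- \frac{1}{587494}\right) = - \frac{139459}{293747} \approx -0.47476$)
$a{\left(b,M \right)} = 44$ ($a{\left(b,M \right)} = 2 \cdot 22 = 44$)
$\frac{N}{s{\left(a{\left(u{\left(-5 \right)},-31 \right)} \right)}} = - \frac{139459}{293747 \cdot 701} = \left(- \frac{139459}{293747}\right) \frac{1}{701} = - \frac{139459}{205916647}$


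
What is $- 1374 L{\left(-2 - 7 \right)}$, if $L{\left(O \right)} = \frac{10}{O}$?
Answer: $\frac{4580}{3} \approx 1526.7$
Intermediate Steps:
$- 1374 L{\left(-2 - 7 \right)} = - 1374 \frac{10}{-2 - 7} = - 1374 \frac{10}{-9} = - 1374 \cdot 10 \left(- \frac{1}{9}\right) = \left(-1374\right) \left(- \frac{10}{9}\right) = \frac{4580}{3}$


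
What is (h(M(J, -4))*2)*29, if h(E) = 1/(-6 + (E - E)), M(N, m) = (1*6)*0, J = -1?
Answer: -29/3 ≈ -9.6667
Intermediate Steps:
M(N, m) = 0 (M(N, m) = 6*0 = 0)
h(E) = -⅙ (h(E) = 1/(-6 + 0) = 1/(-6) = -⅙)
(h(M(J, -4))*2)*29 = -⅙*2*29 = -⅓*29 = -29/3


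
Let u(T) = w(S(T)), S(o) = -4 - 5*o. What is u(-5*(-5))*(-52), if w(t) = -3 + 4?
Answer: -52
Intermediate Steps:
w(t) = 1
u(T) = 1
u(-5*(-5))*(-52) = 1*(-52) = -52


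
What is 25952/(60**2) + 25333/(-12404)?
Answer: 2059909/398700 ≈ 5.1666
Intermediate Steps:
25952/(60**2) + 25333/(-12404) = 25952/3600 + 25333*(-1/12404) = 25952*(1/3600) - 3619/1772 = 1622/225 - 3619/1772 = 2059909/398700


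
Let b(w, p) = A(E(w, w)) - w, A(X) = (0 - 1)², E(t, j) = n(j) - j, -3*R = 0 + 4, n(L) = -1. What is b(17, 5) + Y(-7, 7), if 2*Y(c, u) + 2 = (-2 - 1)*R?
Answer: -15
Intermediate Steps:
R = -4/3 (R = -(0 + 4)/3 = -⅓*4 = -4/3 ≈ -1.3333)
E(t, j) = -1 - j
A(X) = 1 (A(X) = (-1)² = 1)
Y(c, u) = 1 (Y(c, u) = -1 + ((-2 - 1)*(-4/3))/2 = -1 + (-3*(-4/3))/2 = -1 + (½)*4 = -1 + 2 = 1)
b(w, p) = 1 - w
b(17, 5) + Y(-7, 7) = (1 - 1*17) + 1 = (1 - 17) + 1 = -16 + 1 = -15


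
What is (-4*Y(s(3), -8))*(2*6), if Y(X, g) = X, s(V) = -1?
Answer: 48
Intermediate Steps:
(-4*Y(s(3), -8))*(2*6) = (-4*(-1))*(2*6) = 4*12 = 48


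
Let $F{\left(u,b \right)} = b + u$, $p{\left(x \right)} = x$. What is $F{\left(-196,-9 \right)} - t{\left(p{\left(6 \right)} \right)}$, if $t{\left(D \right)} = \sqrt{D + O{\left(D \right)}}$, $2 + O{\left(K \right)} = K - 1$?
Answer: $-208$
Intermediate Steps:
$O{\left(K \right)} = -3 + K$ ($O{\left(K \right)} = -2 + \left(K - 1\right) = -2 + \left(-1 + K\right) = -3 + K$)
$t{\left(D \right)} = \sqrt{-3 + 2 D}$ ($t{\left(D \right)} = \sqrt{D + \left(-3 + D\right)} = \sqrt{-3 + 2 D}$)
$F{\left(-196,-9 \right)} - t{\left(p{\left(6 \right)} \right)} = \left(-9 - 196\right) - \sqrt{-3 + 2 \cdot 6} = -205 - \sqrt{-3 + 12} = -205 - \sqrt{9} = -205 - 3 = -208$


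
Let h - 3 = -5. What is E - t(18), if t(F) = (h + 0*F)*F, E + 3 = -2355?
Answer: -2322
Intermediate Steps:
E = -2358 (E = -3 - 2355 = -2358)
h = -2 (h = 3 - 5 = -2)
t(F) = -2*F (t(F) = (-2 + 0*F)*F = (-2 + 0)*F = -2*F)
E - t(18) = -2358 - (-2)*18 = -2358 - 1*(-36) = -2358 + 36 = -2322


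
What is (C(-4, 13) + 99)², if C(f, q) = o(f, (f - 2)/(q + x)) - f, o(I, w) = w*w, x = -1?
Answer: 170569/16 ≈ 10661.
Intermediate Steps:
o(I, w) = w²
C(f, q) = -f + (-2 + f)²/(-1 + q)² (C(f, q) = ((f - 2)/(q - 1))² - f = ((-2 + f)/(-1 + q))² - f = (-2 + f)²/(-1 + q)² - f = -f + (-2 + f)²/(-1 + q)²)
(C(-4, 13) + 99)² = ((-1*(-4) + (-2 - 4)²/(-1 + 13)²) + 99)² = ((4 + (-6)²/12²) + 99)² = ((4 + (1/144)*36) + 99)² = ((4 + ¼) + 99)² = (17/4 + 99)² = (413/4)² = 170569/16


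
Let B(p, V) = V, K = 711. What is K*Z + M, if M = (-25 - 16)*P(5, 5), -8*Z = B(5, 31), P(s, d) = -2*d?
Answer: -18761/8 ≈ -2345.1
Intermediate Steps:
Z = -31/8 (Z = -⅛*31 = -31/8 ≈ -3.8750)
M = 410 (M = (-25 - 16)*(-2*5) = -41*(-10) = 410)
K*Z + M = 711*(-31/8) + 410 = -22041/8 + 410 = -18761/8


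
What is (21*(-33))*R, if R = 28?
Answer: -19404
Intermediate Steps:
(21*(-33))*R = (21*(-33))*28 = -693*28 = -19404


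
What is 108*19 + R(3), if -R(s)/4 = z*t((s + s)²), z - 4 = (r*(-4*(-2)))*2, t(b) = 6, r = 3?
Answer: 804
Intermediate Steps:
z = 52 (z = 4 + (3*(-4*(-2)))*2 = 4 + (3*8)*2 = 4 + 24*2 = 4 + 48 = 52)
R(s) = -1248 (R(s) = -208*6 = -4*312 = -1248)
108*19 + R(3) = 108*19 - 1248 = 2052 - 1248 = 804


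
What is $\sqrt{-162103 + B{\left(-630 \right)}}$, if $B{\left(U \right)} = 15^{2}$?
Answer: $i \sqrt{161878} \approx 402.34 i$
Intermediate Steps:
$B{\left(U \right)} = 225$
$\sqrt{-162103 + B{\left(-630 \right)}} = \sqrt{-162103 + 225} = \sqrt{-161878} = i \sqrt{161878}$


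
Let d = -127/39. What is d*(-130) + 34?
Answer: 1372/3 ≈ 457.33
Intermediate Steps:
d = -127/39 (d = -127*1/39 = -127/39 ≈ -3.2564)
d*(-130) + 34 = -127/39*(-130) + 34 = 1270/3 + 34 = 1372/3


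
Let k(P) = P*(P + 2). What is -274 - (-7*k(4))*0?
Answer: -274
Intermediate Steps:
k(P) = P*(2 + P)
-274 - (-7*k(4))*0 = -274 - (-28*(2 + 4))*0 = -274 - (-28*6)*0 = -274 - (-7*24)*0 = -274 - (-168)*0 = -274 - 1*0 = -274 + 0 = -274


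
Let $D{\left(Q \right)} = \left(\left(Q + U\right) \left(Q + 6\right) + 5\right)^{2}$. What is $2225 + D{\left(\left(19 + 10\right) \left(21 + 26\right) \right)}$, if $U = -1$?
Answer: $3476669766114$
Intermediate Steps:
$D{\left(Q \right)} = \left(5 + \left(-1 + Q\right) \left(6 + Q\right)\right)^{2}$ ($D{\left(Q \right)} = \left(\left(Q - 1\right) \left(Q + 6\right) + 5\right)^{2} = \left(\left(-1 + Q\right) \left(6 + Q\right) + 5\right)^{2} = \left(5 + \left(-1 + Q\right) \left(6 + Q\right)\right)^{2}$)
$2225 + D{\left(\left(19 + 10\right) \left(21 + 26\right) \right)} = 2225 + \left(-1 + \left(\left(19 + 10\right) \left(21 + 26\right)\right)^{2} + 5 \left(19 + 10\right) \left(21 + 26\right)\right)^{2} = 2225 + \left(-1 + \left(29 \cdot 47\right)^{2} + 5 \cdot 29 \cdot 47\right)^{2} = 2225 + \left(-1 + 1363^{2} + 5 \cdot 1363\right)^{2} = 2225 + \left(-1 + 1857769 + 6815\right)^{2} = 2225 + 1864583^{2} = 2225 + 3476669763889 = 3476669766114$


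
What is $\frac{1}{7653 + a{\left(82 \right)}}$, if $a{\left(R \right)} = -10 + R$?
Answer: $\frac{1}{7725} \approx 0.00012945$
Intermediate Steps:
$\frac{1}{7653 + a{\left(82 \right)}} = \frac{1}{7653 + \left(-10 + 82\right)} = \frac{1}{7653 + 72} = \frac{1}{7725}$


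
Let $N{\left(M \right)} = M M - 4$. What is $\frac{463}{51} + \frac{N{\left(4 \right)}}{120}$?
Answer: $\frac{4681}{510} \approx 9.1784$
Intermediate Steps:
$N{\left(M \right)} = -4 + M^{2}$ ($N{\left(M \right)} = M^{2} - 4 = -4 + M^{2}$)
$\frac{463}{51} + \frac{N{\left(4 \right)}}{120} = \frac{463}{51} + \frac{-4 + 4^{2}}{120} = 463 \cdot \frac{1}{51} + \left(-4 + 16\right) \frac{1}{120} = \frac{463}{51} + 12 \cdot \frac{1}{120} = \frac{463}{51} + \frac{1}{10} = \frac{4681}{510}$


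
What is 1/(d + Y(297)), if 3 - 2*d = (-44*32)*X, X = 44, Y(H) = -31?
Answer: 2/61893 ≈ 3.2314e-5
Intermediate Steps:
d = 61955/2 (d = 3/2 - (-44*32)*44/2 = 3/2 - (-704)*44 = 3/2 - ½*(-61952) = 3/2 + 30976 = 61955/2 ≈ 30978.)
1/(d + Y(297)) = 1/(61955/2 - 31) = 1/(61893/2) = 2/61893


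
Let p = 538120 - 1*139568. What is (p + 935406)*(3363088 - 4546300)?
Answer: -1578355113096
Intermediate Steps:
p = 398552 (p = 538120 - 139568 = 398552)
(p + 935406)*(3363088 - 4546300) = (398552 + 935406)*(3363088 - 4546300) = 1333958*(-1183212) = -1578355113096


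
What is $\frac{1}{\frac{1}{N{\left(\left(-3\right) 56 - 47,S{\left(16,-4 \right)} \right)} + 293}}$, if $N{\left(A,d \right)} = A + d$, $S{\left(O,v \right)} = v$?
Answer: $74$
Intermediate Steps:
$\frac{1}{\frac{1}{N{\left(\left(-3\right) 56 - 47,S{\left(16,-4 \right)} \right)} + 293}} = \frac{1}{\frac{1}{\left(\left(\left(-3\right) 56 - 47\right) - 4\right) + 293}} = \frac{1}{\frac{1}{\left(\left(-168 - 47\right) - 4\right) + 293}} = \frac{1}{\frac{1}{\left(-215 - 4\right) + 293}} = \frac{1}{\frac{1}{-219 + 293}} = \frac{1}{\frac{1}{74}} = 74$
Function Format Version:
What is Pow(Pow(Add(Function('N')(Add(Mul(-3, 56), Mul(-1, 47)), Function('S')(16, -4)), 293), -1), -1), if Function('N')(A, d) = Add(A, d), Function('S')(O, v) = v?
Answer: 74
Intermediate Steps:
Pow(Pow(Add(Function('N')(Add(Mul(-3, 56), Mul(-1, 47)), Function('S')(16, -4)), 293), -1), -1) = Pow(Pow(Add(Add(Add(Mul(-3, 56), Mul(-1, 47)), -4), 293), -1), -1) = Pow(Pow(Add(Add(Add(-168, -47), -4), 293), -1), -1) = Pow(Pow(Add(Add(-215, -4), 293), -1), -1) = Pow(Pow(Add(-219, 293), -1), -1) = Pow(Pow(74, -1), -1) = Pow(Rational(1, 74), -1) = 74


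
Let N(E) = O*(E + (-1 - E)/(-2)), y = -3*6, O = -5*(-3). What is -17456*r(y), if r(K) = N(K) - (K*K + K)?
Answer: 12280296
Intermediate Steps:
O = 15
y = -18
N(E) = 15/2 + 45*E/2 (N(E) = 15*(E + (-1 - E)/(-2)) = 15*(E + (-1 - E)*(-1/2)) = 15*(E + (1/2 + E/2)) = 15*(1/2 + 3*E/2) = 15/2 + 45*E/2)
r(K) = 15/2 - K**2 + 43*K/2 (r(K) = (15/2 + 45*K/2) - (K*K + K) = (15/2 + 45*K/2) - (K**2 + K) = (15/2 + 45*K/2) - (K + K**2) = (15/2 + 45*K/2) + (-K - K**2) = 15/2 - K**2 + 43*K/2)
-17456*r(y) = -17456*(15/2 - 1*(-18)**2 + (43/2)*(-18)) = -17456*(15/2 - 1*324 - 387) = -17456*(15/2 - 324 - 387) = -17456*(-1407/2) = 12280296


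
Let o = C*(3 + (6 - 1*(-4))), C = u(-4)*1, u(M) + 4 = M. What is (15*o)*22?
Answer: -34320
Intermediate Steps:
u(M) = -4 + M
C = -8 (C = (-4 - 4)*1 = -8*1 = -8)
o = -104 (o = -8*(3 + (6 - 1*(-4))) = -8*(3 + (6 + 4)) = -8*(3 + 10) = -8*13 = -104)
(15*o)*22 = (15*(-104))*22 = -1560*22 = -34320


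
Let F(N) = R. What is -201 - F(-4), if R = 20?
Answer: -221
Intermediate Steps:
F(N) = 20
-201 - F(-4) = -201 - 1*20 = -201 - 20 = -221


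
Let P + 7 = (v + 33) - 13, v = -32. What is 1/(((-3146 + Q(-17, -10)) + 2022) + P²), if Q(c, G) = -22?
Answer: -1/785 ≈ -0.0012739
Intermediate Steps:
P = -19 (P = -7 + ((-32 + 33) - 13) = -7 + (1 - 13) = -7 - 12 = -19)
1/(((-3146 + Q(-17, -10)) + 2022) + P²) = 1/(((-3146 - 22) + 2022) + (-19)²) = 1/((-3168 + 2022) + 361) = 1/(-1146 + 361) = 1/(-785) = -1/785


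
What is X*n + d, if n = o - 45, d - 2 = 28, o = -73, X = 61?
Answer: -7168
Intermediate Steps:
d = 30 (d = 2 + 28 = 30)
n = -118 (n = -73 - 45 = -118)
X*n + d = 61*(-118) + 30 = -7198 + 30 = -7168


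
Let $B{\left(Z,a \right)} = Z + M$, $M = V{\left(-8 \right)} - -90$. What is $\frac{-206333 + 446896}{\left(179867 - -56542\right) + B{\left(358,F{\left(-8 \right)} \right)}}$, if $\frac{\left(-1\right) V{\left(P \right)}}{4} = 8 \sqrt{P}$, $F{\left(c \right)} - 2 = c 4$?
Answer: $\frac{56979030491}{56101246641} + \frac{15396032 i \sqrt{2}}{56101246641} \approx 1.0156 + 0.00038811 i$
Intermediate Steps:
$F{\left(c \right)} = 2 + 4 c$ ($F{\left(c \right)} = 2 + c 4 = 2 + 4 c$)
$V{\left(P \right)} = - 32 \sqrt{P}$ ($V{\left(P \right)} = - 4 \cdot 8 \sqrt{P} = - 32 \sqrt{P}$)
$M = 90 - 64 i \sqrt{2}$ ($M = - 32 \sqrt{-8} - -90 = - 32 \cdot 2 i \sqrt{2} + 90 = - 64 i \sqrt{2} + 90 = 90 - 64 i \sqrt{2} \approx 90.0 - 90.51 i$)
$B{\left(Z,a \right)} = 90 + Z - 64 i \sqrt{2}$ ($B{\left(Z,a \right)} = Z + \left(90 - 64 i \sqrt{2}\right) = 90 + Z - 64 i \sqrt{2}$)
$\frac{-206333 + 446896}{\left(179867 - -56542\right) + B{\left(358,F{\left(-8 \right)} \right)}} = \frac{-206333 + 446896}{\left(179867 - -56542\right) + \left(90 + 358 - 64 i \sqrt{2}\right)} = \frac{240563}{\left(179867 + 56542\right) + \left(448 - 64 i \sqrt{2}\right)} = \frac{240563}{236409 + \left(448 - 64 i \sqrt{2}\right)} = \frac{240563}{236857 - 64 i \sqrt{2}}$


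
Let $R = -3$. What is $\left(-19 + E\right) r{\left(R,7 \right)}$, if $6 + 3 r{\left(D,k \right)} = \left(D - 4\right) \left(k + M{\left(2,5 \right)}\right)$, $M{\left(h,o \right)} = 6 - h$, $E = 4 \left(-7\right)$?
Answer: $\frac{3901}{3} \approx 1300.3$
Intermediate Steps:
$E = -28$
$r{\left(D,k \right)} = -2 + \frac{\left(-4 + D\right) \left(4 + k\right)}{3}$ ($r{\left(D,k \right)} = -2 + \frac{\left(D - 4\right) \left(k + \left(6 - 2\right)\right)}{3} = -2 + \frac{\left(-4 + D\right) \left(k + \left(6 - 2\right)\right)}{3} = -2 + \frac{\left(-4 + D\right) \left(k + 4\right)}{3} = -2 + \frac{\left(-4 + D\right) \left(4 + k\right)}{3}$)
$\left(-19 + E\right) r{\left(R,7 \right)} = \left(-19 - 28\right) \left(- \frac{22}{3} - \frac{28}{3} + \frac{4}{3} \left(-3\right) + \frac{1}{3} \left(-3\right) 7\right) = - 47 \left(- \frac{22}{3} - \frac{28}{3} - 4 - 7\right) = \left(-47\right) \left(- \frac{83}{3}\right) = \frac{3901}{3}$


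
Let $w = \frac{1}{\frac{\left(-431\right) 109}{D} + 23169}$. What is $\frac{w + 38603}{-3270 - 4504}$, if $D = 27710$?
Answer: $- \frac{24781813950343}{4990643769514} \approx -4.9657$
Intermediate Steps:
$w = \frac{27710}{641966011}$ ($w = \frac{1}{\frac{\left(-431\right) 109}{27710} + 23169} = \frac{1}{\left(-46979\right) \frac{1}{27710} + 23169} = \frac{1}{- \frac{46979}{27710} + 23169} = \frac{1}{\frac{641966011}{27710}} = \frac{27710}{641966011} \approx 4.3164 \cdot 10^{-5}$)
$\frac{w + 38603}{-3270 - 4504} = \frac{\frac{27710}{641966011} + 38603}{-3270 - 4504} = \frac{24781813950343}{641966011 \left(-7774\right)} = \frac{24781813950343}{641966011} \left(- \frac{1}{7774}\right) = - \frac{24781813950343}{4990643769514}$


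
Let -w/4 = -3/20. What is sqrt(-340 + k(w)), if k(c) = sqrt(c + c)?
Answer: sqrt(-8500 + 5*sqrt(30))/5 ≈ 18.409*I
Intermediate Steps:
w = 3/5 (w = -(-12)/20 = -4*(-3/20) = 3/5 ≈ 0.60000)
k(c) = sqrt(2)*sqrt(c) (k(c) = sqrt(2*c) = sqrt(2)*sqrt(c))
sqrt(-340 + k(w)) = sqrt(-340 + sqrt(2)*sqrt(3/5)) = sqrt(-340 + sqrt(2)*(sqrt(15)/5)) = sqrt(-340 + sqrt(30)/5)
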